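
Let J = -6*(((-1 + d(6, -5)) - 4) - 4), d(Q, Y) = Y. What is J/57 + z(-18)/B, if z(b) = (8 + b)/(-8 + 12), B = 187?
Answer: 10377/7106 ≈ 1.4603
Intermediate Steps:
z(b) = 2 + b/4 (z(b) = (8 + b)/4 = (8 + b)*(¼) = 2 + b/4)
J = 84 (J = -6*(((-1 - 5) - 4) - 4) = -6*((-6 - 4) - 4) = -6*(-10 - 4) = -6*(-14) = 84)
J/57 + z(-18)/B = 84/57 + (2 + (¼)*(-18))/187 = 84*(1/57) + (2 - 9/2)*(1/187) = 28/19 - 5/2*1/187 = 28/19 - 5/374 = 10377/7106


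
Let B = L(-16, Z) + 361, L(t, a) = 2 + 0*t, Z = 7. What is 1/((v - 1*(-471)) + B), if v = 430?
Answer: 1/1264 ≈ 0.00079114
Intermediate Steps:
L(t, a) = 2 (L(t, a) = 2 + 0 = 2)
B = 363 (B = 2 + 361 = 363)
1/((v - 1*(-471)) + B) = 1/((430 - 1*(-471)) + 363) = 1/((430 + 471) + 363) = 1/(901 + 363) = 1/1264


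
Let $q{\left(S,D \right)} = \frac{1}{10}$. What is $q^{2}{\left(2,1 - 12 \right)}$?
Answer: $\frac{1}{100} \approx 0.01$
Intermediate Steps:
$q{\left(S,D \right)} = \frac{1}{10}$
$q^{2}{\left(2,1 - 12 \right)} = \left(\frac{1}{10}\right)^{2} = \frac{1}{100}$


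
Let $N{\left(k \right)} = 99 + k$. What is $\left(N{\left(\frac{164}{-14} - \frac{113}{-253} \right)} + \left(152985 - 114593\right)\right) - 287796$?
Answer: $- \frac{441539110}{1771} \approx -2.4932 \cdot 10^{5}$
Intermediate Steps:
$\left(N{\left(\frac{164}{-14} - \frac{113}{-253} \right)} + \left(152985 - 114593\right)\right) - 287796 = \left(\left(99 + \left(\frac{164}{-14} - \frac{113}{-253}\right)\right) + \left(152985 - 114593\right)\right) - 287796 = \left(\left(99 + \left(164 \left(- \frac{1}{14}\right) - - \frac{113}{253}\right)\right) + \left(152985 - 114593\right)\right) - 287796 = \left(\left(99 + \left(- \frac{82}{7} + \frac{113}{253}\right)\right) + 38392\right) - 287796 = \left(\left(99 - \frac{19955}{1771}\right) + 38392\right) - 287796 = \left(\frac{155374}{1771} + 38392\right) - 287796 = \frac{68147606}{1771} - 287796 = - \frac{441539110}{1771}$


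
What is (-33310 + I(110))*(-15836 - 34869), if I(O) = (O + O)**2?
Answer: -765138450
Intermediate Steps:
I(O) = 4*O**2 (I(O) = (2*O)**2 = 4*O**2)
(-33310 + I(110))*(-15836 - 34869) = (-33310 + 4*110**2)*(-15836 - 34869) = (-33310 + 4*12100)*(-50705) = (-33310 + 48400)*(-50705) = 15090*(-50705) = -765138450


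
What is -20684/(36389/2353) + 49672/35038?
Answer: -851736372384/637498891 ≈ -1336.1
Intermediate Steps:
-20684/(36389/2353) + 49672/35038 = -20684/(36389*(1/2353)) + 49672*(1/35038) = -20684/36389/2353 + 24836/17519 = -20684*2353/36389 + 24836/17519 = -48669452/36389 + 24836/17519 = -851736372384/637498891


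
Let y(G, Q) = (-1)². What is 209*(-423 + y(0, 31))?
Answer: -88198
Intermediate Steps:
y(G, Q) = 1
209*(-423 + y(0, 31)) = 209*(-423 + 1) = 209*(-422) = -88198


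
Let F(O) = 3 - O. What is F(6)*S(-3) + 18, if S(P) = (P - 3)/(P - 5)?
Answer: 63/4 ≈ 15.750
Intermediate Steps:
S(P) = (-3 + P)/(-5 + P)
F(6)*S(-3) + 18 = (3 - 1*6)*((-3 - 3)/(-5 - 3)) + 18 = (3 - 6)*(-6/(-8)) + 18 = -(-3)*(-6)/8 + 18 = -3*3/4 + 18 = -9/4 + 18 = 63/4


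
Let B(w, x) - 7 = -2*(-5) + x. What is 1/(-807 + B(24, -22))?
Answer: -1/812 ≈ -0.0012315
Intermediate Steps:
B(w, x) = 17 + x (B(w, x) = 7 + (-2*(-5) + x) = 7 + (10 + x) = 17 + x)
1/(-807 + B(24, -22)) = 1/(-807 + (17 - 22)) = 1/(-807 - 5) = 1/(-812) = -1/812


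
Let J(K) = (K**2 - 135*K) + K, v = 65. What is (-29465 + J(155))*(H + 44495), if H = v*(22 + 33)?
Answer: -1259914700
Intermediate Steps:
J(K) = K**2 - 134*K
H = 3575 (H = 65*(22 + 33) = 65*55 = 3575)
(-29465 + J(155))*(H + 44495) = (-29465 + 155*(-134 + 155))*(3575 + 44495) = (-29465 + 155*21)*48070 = (-29465 + 3255)*48070 = -26210*48070 = -1259914700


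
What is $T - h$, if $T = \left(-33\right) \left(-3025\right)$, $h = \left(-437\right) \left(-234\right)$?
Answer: $-2433$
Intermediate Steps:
$h = 102258$
$T = 99825$
$T - h = 99825 - 102258 = -2433$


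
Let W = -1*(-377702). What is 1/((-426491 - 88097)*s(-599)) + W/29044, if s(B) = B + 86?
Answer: 24926787583783/1916785239084 ≈ 13.004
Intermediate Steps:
s(B) = 86 + B
W = 377702
1/((-426491 - 88097)*s(-599)) + W/29044 = 1/((-426491 - 88097)*(86 - 599)) + 377702/29044 = 1/(-514588*(-513)) + 377702*(1/29044) = -1/514588*(-1/513) + 188851/14522 = 1/263983644 + 188851/14522 = 24926787583783/1916785239084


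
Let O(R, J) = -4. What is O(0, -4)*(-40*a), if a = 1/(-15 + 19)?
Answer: 40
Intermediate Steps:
a = ¼ (a = 1/4 = ¼ ≈ 0.25000)
O(0, -4)*(-40*a) = -(-160)/4 = -4*(-10) = 40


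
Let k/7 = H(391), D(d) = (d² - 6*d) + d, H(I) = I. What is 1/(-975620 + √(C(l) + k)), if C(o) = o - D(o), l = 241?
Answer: -487810/475917219149 - I*√53898/951834438298 ≈ -1.025e-6 - 2.4391e-10*I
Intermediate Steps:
D(d) = d² - 5*d
k = 2737 (k = 7*391 = 2737)
C(o) = o - o*(-5 + o)
1/(-975620 + √(C(l) + k)) = 1/(-975620 + √(241*(6 - 1*241) + 2737)) = 1/(-975620 + √(241*(6 - 241) + 2737)) = 1/(-975620 + √(241*(-235) + 2737)) = 1/(-975620 + √(-56635 + 2737)) = 1/(-975620 + √(-53898)) = 1/(-975620 + I*√53898)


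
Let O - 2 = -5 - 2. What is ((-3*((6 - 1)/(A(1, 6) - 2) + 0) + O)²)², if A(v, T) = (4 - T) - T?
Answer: 2401/16 ≈ 150.06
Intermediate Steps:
A(v, T) = 4 - 2*T
O = -5 (O = 2 + (-5 - 2) = 2 - 7 = -5)
((-3*((6 - 1)/(A(1, 6) - 2) + 0) + O)²)² = ((-3*((6 - 1)/((4 - 2*6) - 2) + 0) - 5)²)² = ((-3*(5/((4 - 12) - 2) + 0) - 5)²)² = ((-3*(5/(-8 - 2) + 0) - 5)²)² = ((-3*(5/(-10) + 0) - 5)²)² = ((-3*(5*(-⅒) + 0) - 5)²)² = ((-3*(-½ + 0) - 5)²)² = ((-3*(-½) - 5)²)² = ((3/2 - 5)²)² = ((-7/2)²)² = (49/4)² = 2401/16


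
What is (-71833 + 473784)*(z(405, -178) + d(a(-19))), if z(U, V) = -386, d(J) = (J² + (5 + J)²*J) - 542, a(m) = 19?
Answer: 4171045527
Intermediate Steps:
d(J) = -542 + J² + J*(5 + J)² (d(J) = (J² + J*(5 + J)²) - 542 = -542 + J² + J*(5 + J)²)
(-71833 + 473784)*(z(405, -178) + d(a(-19))) = (-71833 + 473784)*(-386 + (-542 + 19² + 19*(5 + 19)²)) = 401951*(-386 + (-542 + 361 + 19*24²)) = 401951*(-386 + (-542 + 361 + 19*576)) = 401951*(-386 + (-542 + 361 + 10944)) = 401951*(-386 + 10763) = 401951*10377 = 4171045527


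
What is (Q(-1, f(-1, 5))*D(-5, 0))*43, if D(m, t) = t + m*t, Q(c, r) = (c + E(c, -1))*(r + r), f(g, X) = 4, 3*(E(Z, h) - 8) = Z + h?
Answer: 0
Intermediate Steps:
E(Z, h) = 8 + Z/3 + h/3 (E(Z, h) = 8 + (Z + h)/3 = 8 + (Z/3 + h/3) = 8 + Z/3 + h/3)
Q(c, r) = 2*r*(23/3 + 4*c/3) (Q(c, r) = (c + (8 + c/3 + (⅓)*(-1)))*(r + r) = (c + (8 + c/3 - ⅓))*(2*r) = (c + (23/3 + c/3))*(2*r) = (23/3 + 4*c/3)*(2*r) = 2*r*(23/3 + 4*c/3))
(Q(-1, f(-1, 5))*D(-5, 0))*43 = (((⅔)*4*(23 + 4*(-1)))*(0*(1 - 5)))*43 = (((⅔)*4*(23 - 4))*(0*(-4)))*43 = (((⅔)*4*19)*0)*43 = ((152/3)*0)*43 = 0*43 = 0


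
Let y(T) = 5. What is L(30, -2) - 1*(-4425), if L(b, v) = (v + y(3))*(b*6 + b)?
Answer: 5055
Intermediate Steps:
L(b, v) = 7*b*(5 + v) (L(b, v) = (v + 5)*(b*6 + b) = (5 + v)*(6*b + b) = (5 + v)*(7*b) = 7*b*(5 + v))
L(30, -2) - 1*(-4425) = 7*30*(5 - 2) - 1*(-4425) = 7*30*3 + 4425 = 630 + 4425 = 5055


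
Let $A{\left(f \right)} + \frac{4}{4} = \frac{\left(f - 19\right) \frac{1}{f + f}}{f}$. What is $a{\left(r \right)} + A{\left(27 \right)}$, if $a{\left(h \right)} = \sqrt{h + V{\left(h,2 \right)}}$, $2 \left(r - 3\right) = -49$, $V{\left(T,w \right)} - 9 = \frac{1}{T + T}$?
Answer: $- \frac{725}{729} + \frac{i \sqrt{92622}}{86} \approx -0.99451 + 3.5388 i$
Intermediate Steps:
$V{\left(T,w \right)} = 9 + \frac{1}{2 T}$ ($V{\left(T,w \right)} = 9 + \frac{1}{T + T} = 9 + \frac{1}{2 T}$)
$r = - \frac{43}{2}$ ($r = 3 + \frac{1}{2} \left(-49\right) = 3 - \frac{49}{2} = - \frac{43}{2} \approx -21.5$)
$A{\left(f \right)} = -1 + \frac{-19 + f}{2 f^{2}}$ ($A{\left(f \right)} = -1 + \frac{\left(f - 19\right) \frac{1}{f + f}}{f} = -1 + \frac{\left(-19 + f\right) \frac{1}{2 f}}{f} = -1 + \frac{\frac{1}{2} \frac{1}{f} \left(-19 + f\right)}{f} = -1 + \frac{-19 + f}{2 f^{2}}$)
$a{\left(h \right)} = \sqrt{9 + h + \frac{1}{2 h}}$ ($a{\left(h \right)} = \sqrt{h + \left(9 + \frac{1}{2 h}\right)} = \sqrt{9 + h + \frac{1}{2 h}}$)
$a{\left(r \right)} + A{\left(27 \right)} = \frac{\sqrt{36 + \frac{2}{- \frac{43}{2}} + 4 \left(- \frac{43}{2}\right)}}{2} + \frac{-19 + 27 - 2 \cdot 27^{2}}{2 \cdot 729} = \frac{\sqrt{36 + 2 \left(- \frac{2}{43}\right) - 86}}{2} + \frac{1}{2} \cdot \frac{1}{729} \left(-19 + 27 - 1458\right) = \frac{\sqrt{36 - \frac{4}{43} - 86}}{2} + \frac{1}{2} \cdot \frac{1}{729} \left(-19 + 27 - 1458\right) = \frac{\sqrt{- \frac{2154}{43}}}{2} + \frac{1}{2} \cdot \frac{1}{729} \left(-1450\right) = \frac{\frac{1}{43} i \sqrt{92622}}{2} - \frac{725}{729} = \frac{i \sqrt{92622}}{86} - \frac{725}{729} = - \frac{725}{729} + \frac{i \sqrt{92622}}{86}$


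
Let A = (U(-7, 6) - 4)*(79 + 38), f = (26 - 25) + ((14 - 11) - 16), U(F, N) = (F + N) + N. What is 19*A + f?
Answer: 2211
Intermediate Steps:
U(F, N) = F + 2*N
f = -12 (f = 1 + (3 - 16) = 1 - 13 = -12)
A = 117 (A = ((-7 + 2*6) - 4)*(79 + 38) = ((-7 + 12) - 4)*117 = (5 - 4)*117 = 1*117 = 117)
19*A + f = 19*117 - 12 = 2223 - 12 = 2211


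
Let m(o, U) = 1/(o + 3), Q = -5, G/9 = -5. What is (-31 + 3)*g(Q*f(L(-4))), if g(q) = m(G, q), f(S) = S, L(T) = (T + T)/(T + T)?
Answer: ⅔ ≈ 0.66667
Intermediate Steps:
G = -45 (G = 9*(-5) = -45)
L(T) = 1 (L(T) = (2*T)/((2*T)) = (2*T)*(1/(2*T)) = 1)
m(o, U) = 1/(3 + o)
g(q) = -1/42 (g(q) = 1/(3 - 45) = 1/(-42) = -1/42)
(-31 + 3)*g(Q*f(L(-4))) = (-31 + 3)*(-1/42) = -28*(-1/42) = ⅔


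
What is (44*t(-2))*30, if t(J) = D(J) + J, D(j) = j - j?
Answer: -2640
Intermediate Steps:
D(j) = 0
t(J) = J (t(J) = 0 + J = J)
(44*t(-2))*30 = (44*(-2))*30 = -88*30 = -2640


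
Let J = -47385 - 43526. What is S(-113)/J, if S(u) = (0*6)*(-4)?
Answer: 0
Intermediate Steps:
J = -90911
S(u) = 0 (S(u) = 0*(-4) = 0)
S(-113)/J = 0/(-90911) = 0*(-1/90911) = 0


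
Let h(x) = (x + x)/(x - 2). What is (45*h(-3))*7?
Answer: 378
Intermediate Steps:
h(x) = 2*x/(-2 + x) (h(x) = (2*x)/(-2 + x) = 2*x/(-2 + x))
(45*h(-3))*7 = (45*(2*(-3)/(-2 - 3)))*7 = (45*(2*(-3)/(-5)))*7 = (45*(2*(-3)*(-⅕)))*7 = (45*(6/5))*7 = 54*7 = 378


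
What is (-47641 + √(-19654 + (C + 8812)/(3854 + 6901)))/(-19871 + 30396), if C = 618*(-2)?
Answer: -47641/10525 + I*√252588576830/37732125 ≈ -4.5265 + 0.01332*I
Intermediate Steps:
C = -1236
(-47641 + √(-19654 + (C + 8812)/(3854 + 6901)))/(-19871 + 30396) = (-47641 + √(-19654 + (-1236 + 8812)/(3854 + 6901)))/(-19871 + 30396) = (-47641 + √(-19654 + 7576/10755))/10525 = (-47641 + √(-19654 + 7576*(1/10755)))*(1/10525) = (-47641 + √(-19654 + 7576/10755))*(1/10525) = (-47641 + √(-211371194/10755))*(1/10525) = (-47641 + I*√252588576830/3585)*(1/10525) = -47641/10525 + I*√252588576830/37732125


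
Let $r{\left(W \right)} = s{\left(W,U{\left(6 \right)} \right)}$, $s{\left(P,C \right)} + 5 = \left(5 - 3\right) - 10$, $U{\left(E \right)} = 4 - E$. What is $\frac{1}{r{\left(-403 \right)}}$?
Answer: $- \frac{1}{13} \approx -0.076923$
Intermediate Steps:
$s{\left(P,C \right)} = -13$ ($s{\left(P,C \right)} = -5 + \left(\left(5 - 3\right) - 10\right) = -5 + \left(2 - 10\right) = -5 - 8 = -13$)
$r{\left(W \right)} = -13$
$\frac{1}{r{\left(-403 \right)}} = \frac{1}{-13} = - \frac{1}{13}$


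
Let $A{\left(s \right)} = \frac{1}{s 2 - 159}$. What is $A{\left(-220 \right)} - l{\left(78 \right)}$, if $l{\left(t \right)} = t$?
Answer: $- \frac{46723}{599} \approx -78.002$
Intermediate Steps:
$A{\left(s \right)} = \frac{1}{-159 + 2 s}$ ($A{\left(s \right)} = \frac{1}{2 s - 159} = \frac{1}{-159 + 2 s}$)
$A{\left(-220 \right)} - l{\left(78 \right)} = \frac{1}{-159 + 2 \left(-220\right)} - 78 = \frac{1}{-159 - 440} - 78 = \frac{1}{-599} - 78 = - \frac{1}{599} - 78 = - \frac{46723}{599}$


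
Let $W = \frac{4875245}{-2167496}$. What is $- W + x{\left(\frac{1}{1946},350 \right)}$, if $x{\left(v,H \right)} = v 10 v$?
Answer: $\frac{4615541242345}{2052031320584} \approx 2.2493$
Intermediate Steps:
$x{\left(v,H \right)} = 10 v^{2}$ ($x{\left(v,H \right)} = 10 v v = 10 v^{2}$)
$W = - \frac{4875245}{2167496}$ ($W = 4875245 \left(- \frac{1}{2167496}\right) = - \frac{4875245}{2167496} \approx -2.2493$)
$- W + x{\left(\frac{1}{1946},350 \right)} = \left(-1\right) \left(- \frac{4875245}{2167496}\right) + 10 \left(\frac{1}{1946}\right)^{2} = \frac{4875245}{2167496} + \frac{10}{3786916} = \frac{4875245}{2167496} + 10 \cdot \frac{1}{3786916} = \frac{4875245}{2167496} + \frac{5}{1893458} = \frac{4615541242345}{2052031320584}$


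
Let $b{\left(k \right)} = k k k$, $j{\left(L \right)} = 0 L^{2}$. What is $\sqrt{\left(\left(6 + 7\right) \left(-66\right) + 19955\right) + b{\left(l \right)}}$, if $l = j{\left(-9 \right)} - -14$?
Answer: $\sqrt{21841} \approx 147.79$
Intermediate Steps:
$j{\left(L \right)} = 0$
$l = 14$ ($l = 0 - -14 = 0 + 14 = 14$)
$b{\left(k \right)} = k^{3}$ ($b{\left(k \right)} = k^{2} k = k^{3}$)
$\sqrt{\left(\left(6 + 7\right) \left(-66\right) + 19955\right) + b{\left(l \right)}} = \sqrt{\left(\left(6 + 7\right) \left(-66\right) + 19955\right) + 14^{3}} = \sqrt{\left(13 \left(-66\right) + 19955\right) + 2744} = \sqrt{\left(-858 + 19955\right) + 2744} = \sqrt{19097 + 2744} = \sqrt{21841}$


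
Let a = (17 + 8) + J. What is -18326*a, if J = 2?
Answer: -494802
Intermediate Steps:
a = 27 (a = (17 + 8) + 2 = 25 + 2 = 27)
-18326*a = -18326*27 = -494802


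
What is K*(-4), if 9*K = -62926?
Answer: 251704/9 ≈ 27967.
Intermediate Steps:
K = -62926/9 (K = (1/9)*(-62926) = -62926/9 ≈ -6991.8)
K*(-4) = -62926/9*(-4) = 251704/9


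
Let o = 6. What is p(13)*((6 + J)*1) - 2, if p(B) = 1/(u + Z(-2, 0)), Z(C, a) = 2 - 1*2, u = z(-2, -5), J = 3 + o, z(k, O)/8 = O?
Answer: -19/8 ≈ -2.3750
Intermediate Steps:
z(k, O) = 8*O
J = 9 (J = 3 + 6 = 9)
u = -40 (u = 8*(-5) = -40)
Z(C, a) = 0 (Z(C, a) = 2 - 2 = 0)
p(B) = -1/40 (p(B) = 1/(-40 + 0) = 1/(-40) = -1/40)
p(13)*((6 + J)*1) - 2 = -(6 + 9)/40 - 2 = -3/8 - 2 = -19/8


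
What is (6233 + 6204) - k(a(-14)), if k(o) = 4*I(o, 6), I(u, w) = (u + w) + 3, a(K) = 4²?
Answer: 12337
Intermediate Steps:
a(K) = 16
I(u, w) = 3 + u + w
k(o) = 36 + 4*o (k(o) = 4*(3 + o + 6) = 4*(9 + o) = 36 + 4*o)
(6233 + 6204) - k(a(-14)) = (6233 + 6204) - (36 + 4*16) = 12437 - (36 + 64) = 12437 - 1*100 = 12437 - 100 = 12337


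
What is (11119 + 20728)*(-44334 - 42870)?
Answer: -2777185788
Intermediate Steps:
(11119 + 20728)*(-44334 - 42870) = 31847*(-87204) = -2777185788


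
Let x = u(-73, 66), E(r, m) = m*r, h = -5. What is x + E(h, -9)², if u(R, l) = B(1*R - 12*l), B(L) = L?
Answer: 1160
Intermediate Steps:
u(R, l) = R - 12*l (u(R, l) = 1*R - 12*l = R - 12*l)
x = -865 (x = -73 - 12*66 = -73 - 792 = -865)
x + E(h, -9)² = -865 + (-9*(-5))² = -865 + 45² = -865 + 2025 = 1160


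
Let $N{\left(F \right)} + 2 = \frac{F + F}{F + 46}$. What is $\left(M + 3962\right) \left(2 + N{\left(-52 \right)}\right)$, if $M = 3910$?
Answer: $136448$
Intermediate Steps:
$N{\left(F \right)} = -2 + \frac{2 F}{46 + F}$ ($N{\left(F \right)} = -2 + \frac{F + F}{F + 46} = -2 + \frac{2 F}{46 + F}$)
$\left(M + 3962\right) \left(2 + N{\left(-52 \right)}\right) = \left(3910 + 3962\right) \left(2 - \frac{92}{46 - 52}\right) = 7872 \left(2 - \frac{92}{-6}\right) = 7872 \left(2 - - \frac{46}{3}\right) = 7872 \left(2 + \frac{46}{3}\right) = 7872 \cdot \frac{52}{3} = 136448$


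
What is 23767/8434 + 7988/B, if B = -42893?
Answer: 952067139/361759562 ≈ 2.6318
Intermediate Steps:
23767/8434 + 7988/B = 23767/8434 + 7988/(-42893) = 23767*(1/8434) + 7988*(-1/42893) = 23767/8434 - 7988/42893 = 952067139/361759562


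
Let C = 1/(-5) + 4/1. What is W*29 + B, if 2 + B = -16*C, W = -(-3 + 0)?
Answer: 121/5 ≈ 24.200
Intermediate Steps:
W = 3 (W = -1*(-3) = 3)
C = 19/5 (C = 1*(-⅕) + 4*1 = -⅕ + 4 = 19/5 ≈ 3.8000)
B = -314/5 (B = -2 - 16*19/5 = -2 - 304/5 = -314/5 ≈ -62.800)
W*29 + B = 3*29 - 314/5 = 87 - 314/5 = 121/5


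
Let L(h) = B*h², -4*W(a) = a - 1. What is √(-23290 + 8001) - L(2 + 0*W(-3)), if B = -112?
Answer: 448 + I*√15289 ≈ 448.0 + 123.65*I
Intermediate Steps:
W(a) = ¼ - a/4 (W(a) = -(a - 1)/4 = -(-1 + a)/4 = ¼ - a/4)
L(h) = -112*h²
√(-23290 + 8001) - L(2 + 0*W(-3)) = √(-23290 + 8001) - (-112)*(2 + 0*(¼ - ¼*(-3)))² = √(-15289) - (-112)*(2 + 0*(¼ + ¾))² = I*√15289 - (-112)*(2 + 0*1)² = I*√15289 - (-112)*(2 + 0)² = I*√15289 - (-112)*2² = I*√15289 - (-112)*4 = I*√15289 - 1*(-448) = I*√15289 + 448 = 448 + I*√15289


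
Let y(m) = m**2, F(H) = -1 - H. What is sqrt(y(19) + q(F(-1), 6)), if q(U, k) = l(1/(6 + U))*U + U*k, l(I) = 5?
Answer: 19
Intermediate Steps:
q(U, k) = 5*U + U*k
sqrt(y(19) + q(F(-1), 6)) = sqrt(19**2 + (-1 - 1*(-1))*(5 + 6)) = sqrt(361 + (-1 + 1)*11) = sqrt(361 + 0*11) = sqrt(361 + 0) = sqrt(361) = 19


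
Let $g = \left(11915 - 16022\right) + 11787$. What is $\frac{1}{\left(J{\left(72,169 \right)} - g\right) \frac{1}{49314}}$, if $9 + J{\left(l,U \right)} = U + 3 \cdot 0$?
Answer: $- \frac{24657}{3760} \approx -6.5577$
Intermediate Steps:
$g = 7680$ ($g = -4107 + 11787 = 7680$)
$J{\left(l,U \right)} = -9 + U$ ($J{\left(l,U \right)} = -9 + \left(U + 3 \cdot 0\right) = -9 + \left(U + 0\right) = -9 + U$)
$\frac{1}{\left(J{\left(72,169 \right)} - g\right) \frac{1}{49314}} = \frac{1}{\left(\left(-9 + 169\right) - 7680\right) \frac{1}{49314}} = \frac{1}{\left(160 - 7680\right) \frac{1}{49314}} = \frac{1}{\left(-7520\right) \frac{1}{49314}} = \frac{1}{- \frac{3760}{24657}} = - \frac{24657}{3760}$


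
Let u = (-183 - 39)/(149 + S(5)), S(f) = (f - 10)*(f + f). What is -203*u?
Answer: 15022/33 ≈ 455.21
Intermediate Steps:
S(f) = 2*f*(-10 + f) (S(f) = (-10 + f)*(2*f) = 2*f*(-10 + f))
u = -74/33 (u = (-183 - 39)/(149 + 2*5*(-10 + 5)) = -222/(149 + 2*5*(-5)) = -222/(149 - 50) = -222/99 = -222*1/99 = -74/33 ≈ -2.2424)
-203*u = -203*(-74/33) = 15022/33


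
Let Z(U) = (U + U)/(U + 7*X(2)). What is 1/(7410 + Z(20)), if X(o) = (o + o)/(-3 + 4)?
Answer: 6/44465 ≈ 0.00013494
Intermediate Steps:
X(o) = 2*o (X(o) = (2*o)/1 = (2*o)*1 = 2*o)
Z(U) = 2*U/(28 + U) (Z(U) = (U + U)/(U + 7*(2*2)) = (2*U)/(U + 7*4) = (2*U)/(U + 28) = (2*U)/(28 + U) = 2*U/(28 + U))
1/(7410 + Z(20)) = 1/(7410 + 2*20/(28 + 20)) = 1/(7410 + 2*20/48) = 1/(7410 + 2*20*(1/48)) = 1/(7410 + ⅚) = 1/(44465/6) = 6/44465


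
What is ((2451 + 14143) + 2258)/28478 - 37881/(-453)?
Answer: 181219179/2150089 ≈ 84.285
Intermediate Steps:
((2451 + 14143) + 2258)/28478 - 37881/(-453) = (16594 + 2258)*(1/28478) - 37881*(-1/453) = 18852*(1/28478) + 12627/151 = 9426/14239 + 12627/151 = 181219179/2150089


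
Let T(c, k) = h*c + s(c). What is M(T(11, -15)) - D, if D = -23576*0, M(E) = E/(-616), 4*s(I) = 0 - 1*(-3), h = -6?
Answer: 261/2464 ≈ 0.10593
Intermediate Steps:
s(I) = ¾ (s(I) = (0 - 1*(-3))/4 = (0 + 3)/4 = (¼)*3 = ¾)
T(c, k) = ¾ - 6*c (T(c, k) = -6*c + ¾ = ¾ - 6*c)
M(E) = -E/616 (M(E) = E*(-1/616) = -E/616)
D = 0
M(T(11, -15)) - D = -(¾ - 6*11)/616 - 1*0 = -(¾ - 66)/616 + 0 = -1/616*(-261/4) + 0 = 261/2464 + 0 = 261/2464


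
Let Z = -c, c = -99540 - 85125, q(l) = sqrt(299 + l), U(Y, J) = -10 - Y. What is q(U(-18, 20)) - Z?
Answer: -184665 + sqrt(307) ≈ -1.8465e+5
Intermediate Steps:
c = -184665
Z = 184665 (Z = -1*(-184665) = 184665)
q(U(-18, 20)) - Z = sqrt(299 + (-10 - 1*(-18))) - 1*184665 = sqrt(299 + (-10 + 18)) - 184665 = sqrt(299 + 8) - 184665 = sqrt(307) - 184665 = -184665 + sqrt(307)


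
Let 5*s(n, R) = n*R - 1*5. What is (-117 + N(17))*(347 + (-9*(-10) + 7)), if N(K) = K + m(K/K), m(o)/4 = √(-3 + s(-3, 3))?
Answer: -44400 + 1776*I*√145/5 ≈ -44400.0 + 4277.2*I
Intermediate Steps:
s(n, R) = -1 + R*n/5 (s(n, R) = (n*R - 1*5)/5 = (R*n - 5)/5 = (-5 + R*n)/5 = -1 + R*n/5)
m(o) = 4*I*√145/5 (m(o) = 4*√(-3 + (-1 + (⅕)*3*(-3))) = 4*√(-3 + (-1 - 9/5)) = 4*√(-3 - 14/5) = 4*√(-29/5) = 4*(I*√145/5) = 4*I*√145/5)
N(K) = K + 4*I*√145/5
(-117 + N(17))*(347 + (-9*(-10) + 7)) = (-117 + (17 + 4*I*√145/5))*(347 + (-9*(-10) + 7)) = (-100 + 4*I*√145/5)*(347 + (90 + 7)) = (-100 + 4*I*√145/5)*(347 + 97) = (-100 + 4*I*√145/5)*444 = -44400 + 1776*I*√145/5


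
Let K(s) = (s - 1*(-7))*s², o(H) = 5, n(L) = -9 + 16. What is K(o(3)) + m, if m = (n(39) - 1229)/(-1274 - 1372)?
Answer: 397511/1323 ≈ 300.46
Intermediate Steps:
n(L) = 7
m = 611/1323 (m = (7 - 1229)/(-1274 - 1372) = -1222/(-2646) = -1222*(-1/2646) = 611/1323 ≈ 0.46183)
K(s) = s²*(7 + s) (K(s) = (s + 7)*s² = (7 + s)*s² = s²*(7 + s))
K(o(3)) + m = 5²*(7 + 5) + 611/1323 = 25*12 + 611/1323 = 300 + 611/1323 = 397511/1323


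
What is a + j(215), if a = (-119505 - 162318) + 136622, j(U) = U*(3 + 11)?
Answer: -142191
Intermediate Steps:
j(U) = 14*U (j(U) = U*14 = 14*U)
a = -145201 (a = -281823 + 136622 = -145201)
a + j(215) = -145201 + 14*215 = -145201 + 3010 = -142191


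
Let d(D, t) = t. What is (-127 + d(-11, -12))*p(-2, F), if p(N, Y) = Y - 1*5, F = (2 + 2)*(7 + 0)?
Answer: -3197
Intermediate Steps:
F = 28 (F = 4*7 = 28)
p(N, Y) = -5 + Y (p(N, Y) = Y - 5 = -5 + Y)
(-127 + d(-11, -12))*p(-2, F) = (-127 - 12)*(-5 + 28) = -139*23 = -3197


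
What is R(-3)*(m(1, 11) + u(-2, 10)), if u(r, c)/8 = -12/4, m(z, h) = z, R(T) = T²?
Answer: -207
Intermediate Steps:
u(r, c) = -24 (u(r, c) = 8*(-12/4) = 8*(-12*¼) = 8*(-3) = -24)
R(-3)*(m(1, 11) + u(-2, 10)) = (-3)²*(1 - 24) = 9*(-23) = -207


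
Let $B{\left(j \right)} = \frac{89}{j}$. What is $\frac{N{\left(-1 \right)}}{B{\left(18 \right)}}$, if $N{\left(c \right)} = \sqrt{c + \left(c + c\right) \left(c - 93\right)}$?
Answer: $\frac{18 \sqrt{187}}{89} \approx 2.7657$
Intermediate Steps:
$N{\left(c \right)} = \sqrt{c + 2 c \left(-93 + c\right)}$
$\frac{N{\left(-1 \right)}}{B{\left(18 \right)}} = \frac{\sqrt{- (-185 + 2 \left(-1\right))}}{89 \cdot \frac{1}{18}} = \frac{\sqrt{- (-185 - 2)}}{89 \cdot \frac{1}{18}} = \frac{\sqrt{\left(-1\right) \left(-187\right)}}{\frac{89}{18}} = \sqrt{187} \cdot \frac{18}{89} = \frac{18 \sqrt{187}}{89}$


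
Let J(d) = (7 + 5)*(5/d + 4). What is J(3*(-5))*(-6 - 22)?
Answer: -1232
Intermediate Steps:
J(d) = 48 + 60/d (J(d) = 12*(4 + 5/d) = 48 + 60/d)
J(3*(-5))*(-6 - 22) = (48 + 60/((3*(-5))))*(-6 - 22) = (48 + 60/(-15))*(-28) = (48 + 60*(-1/15))*(-28) = (48 - 4)*(-28) = 44*(-28) = -1232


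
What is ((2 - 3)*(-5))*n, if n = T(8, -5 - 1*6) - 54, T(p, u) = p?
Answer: -230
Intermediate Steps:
n = -46 (n = 8 - 54 = -46)
((2 - 3)*(-5))*n = ((2 - 3)*(-5))*(-46) = -1*(-5)*(-46) = 5*(-46) = -230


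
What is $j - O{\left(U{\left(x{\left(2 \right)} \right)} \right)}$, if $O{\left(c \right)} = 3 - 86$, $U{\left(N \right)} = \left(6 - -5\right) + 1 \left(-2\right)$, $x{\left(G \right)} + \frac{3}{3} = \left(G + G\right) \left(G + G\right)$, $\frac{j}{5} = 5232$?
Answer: $26243$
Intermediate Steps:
$j = 26160$ ($j = 5 \cdot 5232 = 26160$)
$x{\left(G \right)} = -1 + 4 G^{2}$ ($x{\left(G \right)} = -1 + \left(G + G\right) \left(G + G\right) = -1 + 2 G 2 G = -1 + 4 G^{2}$)
$U{\left(N \right)} = 9$ ($U{\left(N \right)} = \left(6 + 5\right) - 2 = 11 - 2 = 9$)
$O{\left(c \right)} = -83$ ($O{\left(c \right)} = 3 - 86 = -83$)
$j - O{\left(U{\left(x{\left(2 \right)} \right)} \right)} = 26160 - -83 = 26160 + 83 = 26243$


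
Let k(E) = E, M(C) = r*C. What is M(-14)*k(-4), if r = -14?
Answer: -784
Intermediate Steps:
M(C) = -14*C
M(-14)*k(-4) = -14*(-14)*(-4) = 196*(-4) = -784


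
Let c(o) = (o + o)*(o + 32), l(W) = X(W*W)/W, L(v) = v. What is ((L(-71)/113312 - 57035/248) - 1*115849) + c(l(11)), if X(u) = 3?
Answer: -49329951529389/425033312 ≈ -1.1606e+5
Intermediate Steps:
l(W) = 3/W
c(o) = 2*o*(32 + o) (c(o) = (2*o)*(32 + o) = 2*o*(32 + o))
((L(-71)/113312 - 57035/248) - 1*115849) + c(l(11)) = ((-71/113312 - 57035/248) - 1*115849) + 2*(3/11)*(32 + 3/11) = ((-71*1/113312 - 57035*1/248) - 115849) + 2*(3*(1/11))*(32 + 3*(1/11)) = ((-71/113312 - 57035/248) - 115849) + 2*(3/11)*(32 + 3/11) = (-807845941/3512672 - 115849) + 2*(3/11)*(355/11) = -407747384469/3512672 + 2130/121 = -49329951529389/425033312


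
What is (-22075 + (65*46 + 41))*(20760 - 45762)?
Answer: 476138088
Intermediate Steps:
(-22075 + (65*46 + 41))*(20760 - 45762) = (-22075 + (2990 + 41))*(-25002) = (-22075 + 3031)*(-25002) = -19044*(-25002) = 476138088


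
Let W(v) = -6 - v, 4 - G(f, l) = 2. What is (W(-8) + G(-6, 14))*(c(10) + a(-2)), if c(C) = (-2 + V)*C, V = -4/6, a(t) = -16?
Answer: -512/3 ≈ -170.67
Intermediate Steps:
V = -2/3 (V = -4*1/6 = -2/3 ≈ -0.66667)
G(f, l) = 2 (G(f, l) = 4 - 1*2 = 4 - 2 = 2)
c(C) = -8*C/3 (c(C) = (-2 - 2/3)*C = -8*C/3)
(W(-8) + G(-6, 14))*(c(10) + a(-2)) = ((-6 - 1*(-8)) + 2)*(-8/3*10 - 16) = ((-6 + 8) + 2)*(-80/3 - 16) = (2 + 2)*(-128/3) = 4*(-128/3) = -512/3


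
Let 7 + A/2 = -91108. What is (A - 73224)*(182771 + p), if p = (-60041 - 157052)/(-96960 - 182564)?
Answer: -43795014984131/938 ≈ -4.6690e+10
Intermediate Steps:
A = -182230 (A = -14 + 2*(-91108) = -14 - 182216 = -182230)
p = 1457/1876 (p = -217093/(-279524) = -217093*(-1/279524) = 1457/1876 ≈ 0.77665)
(A - 73224)*(182771 + p) = (-182230 - 73224)*(182771 + 1457/1876) = -255454*342879853/1876 = -43795014984131/938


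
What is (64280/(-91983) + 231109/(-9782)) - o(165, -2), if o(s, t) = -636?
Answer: 550371734909/899777706 ≈ 611.67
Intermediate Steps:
(64280/(-91983) + 231109/(-9782)) - o(165, -2) = (64280/(-91983) + 231109/(-9782)) - 1*(-636) = (64280*(-1/91983) + 231109*(-1/9782)) + 636 = (-64280/91983 - 231109/9782) + 636 = -21886886107/899777706 + 636 = 550371734909/899777706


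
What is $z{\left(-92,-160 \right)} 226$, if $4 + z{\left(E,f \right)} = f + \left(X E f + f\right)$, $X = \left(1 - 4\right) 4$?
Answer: $-39993864$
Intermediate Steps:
$X = -12$ ($X = \left(-3\right) 4 = -12$)
$z{\left(E,f \right)} = -4 + 2 f - 12 E f$ ($z{\left(E,f \right)} = -4 + \left(f + \left(- 12 E f + f\right)\right) = -4 - \left(- 2 f + 12 E f\right) = -4 + 2 f - 12 E f$)
$z{\left(-92,-160 \right)} 226 = \left(-4 + 2 \left(-160\right) - \left(-1104\right) \left(-160\right)\right) 226 = \left(-4 - 320 - 176640\right) 226 = \left(-176964\right) 226 = -39993864$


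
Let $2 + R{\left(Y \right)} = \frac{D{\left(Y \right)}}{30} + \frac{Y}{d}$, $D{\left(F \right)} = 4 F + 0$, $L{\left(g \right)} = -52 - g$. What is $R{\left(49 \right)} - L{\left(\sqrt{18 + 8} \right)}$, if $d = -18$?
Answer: $\frac{4843}{90} + \sqrt{26} \approx 58.91$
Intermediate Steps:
$D{\left(F \right)} = 4 F$
$R{\left(Y \right)} = -2 + \frac{7 Y}{90}$ ($R{\left(Y \right)} = -2 + \left(\frac{4 Y}{30} + \frac{Y}{-18}\right) = -2 + \left(4 Y \frac{1}{30} + Y \left(- \frac{1}{18}\right)\right) = -2 + \left(\frac{2 Y}{15} - \frac{Y}{18}\right) = -2 + \frac{7 Y}{90}$)
$R{\left(49 \right)} - L{\left(\sqrt{18 + 8} \right)} = \left(-2 + \frac{7}{90} \cdot 49\right) - \left(-52 - \sqrt{18 + 8}\right) = \left(-2 + \frac{343}{90}\right) - \left(-52 - \sqrt{26}\right) = \frac{163}{90} + \left(52 + \sqrt{26}\right) = \frac{4843}{90} + \sqrt{26}$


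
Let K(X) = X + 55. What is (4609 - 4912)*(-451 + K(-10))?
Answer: 123018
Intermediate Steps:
K(X) = 55 + X
(4609 - 4912)*(-451 + K(-10)) = (4609 - 4912)*(-451 + (55 - 10)) = -303*(-451 + 45) = -303*(-406) = 123018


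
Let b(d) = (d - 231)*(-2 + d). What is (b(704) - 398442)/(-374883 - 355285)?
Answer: 16599/182542 ≈ 0.090932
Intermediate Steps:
b(d) = (-231 + d)*(-2 + d)
(b(704) - 398442)/(-374883 - 355285) = ((462 + 704**2 - 233*704) - 398442)/(-374883 - 355285) = ((462 + 495616 - 164032) - 398442)/(-730168) = (332046 - 398442)*(-1/730168) = -66396*(-1/730168) = 16599/182542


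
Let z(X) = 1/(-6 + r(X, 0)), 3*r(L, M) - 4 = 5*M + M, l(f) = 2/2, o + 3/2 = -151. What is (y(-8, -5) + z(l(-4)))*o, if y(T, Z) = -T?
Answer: -33245/28 ≈ -1187.3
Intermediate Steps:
o = -305/2 (o = -3/2 - 151 = -305/2 ≈ -152.50)
l(f) = 1 (l(f) = 2*(½) = 1)
r(L, M) = 4/3 + 2*M (r(L, M) = 4/3 + (5*M + M)/3 = 4/3 + (6*M)/3 = 4/3 + 2*M)
z(X) = -3/14 (z(X) = 1/(-6 + (4/3 + 2*0)) = 1/(-6 + (4/3 + 0)) = 1/(-6 + 4/3) = 1/(-14/3) = -3/14)
(y(-8, -5) + z(l(-4)))*o = (-1*(-8) - 3/14)*(-305/2) = (8 - 3/14)*(-305/2) = (109/14)*(-305/2) = -33245/28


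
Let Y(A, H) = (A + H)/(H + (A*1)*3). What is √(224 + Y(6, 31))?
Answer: √11013/7 ≈ 14.992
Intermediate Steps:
Y(A, H) = (A + H)/(H + 3*A) (Y(A, H) = (A + H)/(H + A*3) = (A + H)/(H + 3*A))
√(224 + Y(6, 31)) = √(224 + (6 + 31)/(31 + 3*6)) = √(224 + 37/(31 + 18)) = √(224 + 37/49) = √(11013/49) = √11013/7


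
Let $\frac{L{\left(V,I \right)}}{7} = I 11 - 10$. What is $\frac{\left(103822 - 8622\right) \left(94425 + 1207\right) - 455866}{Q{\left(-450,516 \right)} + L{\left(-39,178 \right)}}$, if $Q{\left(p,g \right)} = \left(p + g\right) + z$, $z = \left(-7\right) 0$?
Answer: $\frac{4551855267}{6851} \approx 6.6441 \cdot 10^{5}$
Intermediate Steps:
$z = 0$
$Q{\left(p,g \right)} = g + p$ ($Q{\left(p,g \right)} = \left(p + g\right) + 0 = \left(g + p\right) + 0 = g + p$)
$L{\left(V,I \right)} = -70 + 77 I$ ($L{\left(V,I \right)} = 7 \left(I 11 - 10\right) = 7 \left(11 I - 10\right) = 7 \left(-10 + 11 I\right) = -70 + 77 I$)
$\frac{\left(103822 - 8622\right) \left(94425 + 1207\right) - 455866}{Q{\left(-450,516 \right)} + L{\left(-39,178 \right)}} = \frac{\left(103822 - 8622\right) \left(94425 + 1207\right) - 455866}{\left(516 - 450\right) + \left(-70 + 77 \cdot 178\right)} = \frac{95200 \cdot 95632 - 455866}{66 + \left(-70 + 13706\right)} = \frac{9104166400 - 455866}{66 + 13636} = \frac{9103710534}{13702} = 9103710534 \cdot \frac{1}{13702} = \frac{4551855267}{6851}$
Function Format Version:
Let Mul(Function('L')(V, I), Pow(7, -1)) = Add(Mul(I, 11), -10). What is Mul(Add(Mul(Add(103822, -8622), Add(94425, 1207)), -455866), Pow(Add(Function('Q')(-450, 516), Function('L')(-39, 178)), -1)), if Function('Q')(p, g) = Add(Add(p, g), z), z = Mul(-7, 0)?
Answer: Rational(4551855267, 6851) ≈ 6.6441e+5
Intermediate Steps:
z = 0
Function('Q')(p, g) = Add(g, p) (Function('Q')(p, g) = Add(Add(p, g), 0) = Add(Add(g, p), 0) = Add(g, p))
Function('L')(V, I) = Add(-70, Mul(77, I)) (Function('L')(V, I) = Mul(7, Add(Mul(I, 11), -10)) = Mul(7, Add(Mul(11, I), -10)) = Mul(7, Add(-10, Mul(11, I))) = Add(-70, Mul(77, I)))
Mul(Add(Mul(Add(103822, -8622), Add(94425, 1207)), -455866), Pow(Add(Function('Q')(-450, 516), Function('L')(-39, 178)), -1)) = Mul(Add(Mul(Add(103822, -8622), Add(94425, 1207)), -455866), Pow(Add(Add(516, -450), Add(-70, Mul(77, 178))), -1)) = Mul(Add(Mul(95200, 95632), -455866), Pow(Add(66, Add(-70, 13706)), -1)) = Mul(Add(9104166400, -455866), Pow(Add(66, 13636), -1)) = Mul(9103710534, Pow(13702, -1)) = Mul(9103710534, Rational(1, 13702)) = Rational(4551855267, 6851)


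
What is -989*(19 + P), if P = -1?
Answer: -17802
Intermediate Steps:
-989*(19 + P) = -989*(19 - 1) = -989*18 = -17802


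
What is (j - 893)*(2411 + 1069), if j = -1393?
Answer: -7955280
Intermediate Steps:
(j - 893)*(2411 + 1069) = (-1393 - 893)*(2411 + 1069) = -2286*3480 = -7955280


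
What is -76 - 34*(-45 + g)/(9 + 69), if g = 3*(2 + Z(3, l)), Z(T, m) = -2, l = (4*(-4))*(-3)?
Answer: -733/13 ≈ -56.385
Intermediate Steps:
l = 48 (l = -16*(-3) = 48)
g = 0 (g = 3*(2 - 2) = 3*0 = 0)
-76 - 34*(-45 + g)/(9 + 69) = -76 - 34*(-45 + 0)/(9 + 69) = -76 - (-1530)/78 = -76 - 34*(-15/26) = -76 + 255/13 = -733/13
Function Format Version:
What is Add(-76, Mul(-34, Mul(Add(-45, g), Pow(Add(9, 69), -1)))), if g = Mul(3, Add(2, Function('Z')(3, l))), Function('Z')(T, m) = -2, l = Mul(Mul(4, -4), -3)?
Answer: Rational(-733, 13) ≈ -56.385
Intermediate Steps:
l = 48 (l = Mul(-16, -3) = 48)
g = 0 (g = Mul(3, Add(2, -2)) = Mul(3, 0) = 0)
Add(-76, Mul(-34, Mul(Add(-45, g), Pow(Add(9, 69), -1)))) = Add(-76, Mul(-34, Mul(Add(-45, 0), Pow(Add(9, 69), -1)))) = Add(-76, Mul(-34, Mul(-45, Pow(78, -1)))) = Add(-76, Mul(-34, Mul(-45, Rational(1, 78)))) = Add(-76, Mul(-34, Rational(-15, 26))) = Add(-76, Rational(255, 13)) = Rational(-733, 13)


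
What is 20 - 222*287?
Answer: -63694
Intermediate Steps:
20 - 222*287 = 20 - 63714 = -63694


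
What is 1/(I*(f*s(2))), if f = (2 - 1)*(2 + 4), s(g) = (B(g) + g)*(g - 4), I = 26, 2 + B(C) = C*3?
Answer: -1/1872 ≈ -0.00053419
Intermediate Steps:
B(C) = -2 + 3*C (B(C) = -2 + C*3 = -2 + 3*C)
s(g) = (-4 + g)*(-2 + 4*g) (s(g) = ((-2 + 3*g) + g)*(g - 4) = (-2 + 4*g)*(-4 + g) = (-4 + g)*(-2 + 4*g))
f = 6 (f = 1*6 = 6)
1/(I*(f*s(2))) = 1/(26*(6*(8 - 18*2 + 4*2²))) = 1/(26*(6*(8 - 36 + 4*4))) = 1/(26*(6*(8 - 36 + 16))) = 1/(26*(6*(-12))) = 1/(26*(-72)) = 1/(-1872) = -1/1872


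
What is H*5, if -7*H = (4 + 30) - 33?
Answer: -5/7 ≈ -0.71429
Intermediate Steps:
H = -1/7 (H = -((4 + 30) - 33)/7 = -(34 - 33)/7 = -1/7*1 = -1/7 ≈ -0.14286)
H*5 = -1/7*5 = -5/7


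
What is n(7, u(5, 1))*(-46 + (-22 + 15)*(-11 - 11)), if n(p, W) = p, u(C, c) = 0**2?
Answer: 756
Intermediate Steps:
u(C, c) = 0
n(7, u(5, 1))*(-46 + (-22 + 15)*(-11 - 11)) = 7*(-46 + (-22 + 15)*(-11 - 11)) = 7*(-46 - 7*(-22)) = 7*(-46 + 154) = 7*108 = 756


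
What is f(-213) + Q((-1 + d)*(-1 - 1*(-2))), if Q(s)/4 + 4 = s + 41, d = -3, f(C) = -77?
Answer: 55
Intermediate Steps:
Q(s) = 148 + 4*s (Q(s) = -16 + 4*(s + 41) = -16 + 4*(41 + s) = -16 + (164 + 4*s) = 148 + 4*s)
f(-213) + Q((-1 + d)*(-1 - 1*(-2))) = -77 + (148 + 4*((-1 - 3)*(-1 - 1*(-2)))) = -77 + (148 + 4*(-4*(-1 + 2))) = -77 + (148 + 4*(-4*1)) = -77 + (148 + 4*(-4)) = -77 + (148 - 16) = -77 + 132 = 55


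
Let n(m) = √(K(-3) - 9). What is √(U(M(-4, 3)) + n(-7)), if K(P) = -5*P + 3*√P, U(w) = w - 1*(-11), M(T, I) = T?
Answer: √(7 + √3*√(2 + I*√3)) ≈ 3.1088 + 0.15829*I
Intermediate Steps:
U(w) = 11 + w (U(w) = w + 11 = 11 + w)
n(m) = √(6 + 3*I*√3) (n(m) = √((-5*(-3) + 3*√(-3)) - 9) = √((15 + 3*(I*√3)) - 9) = √((15 + 3*I*√3) - 9) = √(6 + 3*I*√3))
√(U(M(-4, 3)) + n(-7)) = √((11 - 4) + √(6 + 3*I*√3)) = √(7 + √(6 + 3*I*√3))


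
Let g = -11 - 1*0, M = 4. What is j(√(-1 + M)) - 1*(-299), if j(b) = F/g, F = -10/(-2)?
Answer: 3284/11 ≈ 298.55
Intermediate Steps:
g = -11 (g = -11 + 0 = -11)
F = 5 (F = -10*(-½) = 5)
j(b) = -5/11 (j(b) = 5/(-11) = 5*(-1/11) = -5/11)
j(√(-1 + M)) - 1*(-299) = -5/11 - 1*(-299) = -5/11 + 299 = 3284/11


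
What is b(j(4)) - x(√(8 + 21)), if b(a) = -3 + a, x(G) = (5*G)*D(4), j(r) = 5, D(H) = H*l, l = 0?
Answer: 2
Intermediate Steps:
D(H) = 0 (D(H) = H*0 = 0)
x(G) = 0 (x(G) = (5*G)*0 = 0)
b(j(4)) - x(√(8 + 21)) = (-3 + 5) - 1*0 = 2 + 0 = 2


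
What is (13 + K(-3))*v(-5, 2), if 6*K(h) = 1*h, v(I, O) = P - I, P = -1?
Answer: 50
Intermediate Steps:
v(I, O) = -1 - I
K(h) = h/6 (K(h) = (1*h)/6 = h/6)
(13 + K(-3))*v(-5, 2) = (13 + (⅙)*(-3))*(-1 - 1*(-5)) = (13 - ½)*(-1 + 5) = (25/2)*4 = 50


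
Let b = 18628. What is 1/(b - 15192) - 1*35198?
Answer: -120940327/3436 ≈ -35198.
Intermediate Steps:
1/(b - 15192) - 1*35198 = 1/(18628 - 15192) - 1*35198 = 1/3436 - 35198 = -120940327/3436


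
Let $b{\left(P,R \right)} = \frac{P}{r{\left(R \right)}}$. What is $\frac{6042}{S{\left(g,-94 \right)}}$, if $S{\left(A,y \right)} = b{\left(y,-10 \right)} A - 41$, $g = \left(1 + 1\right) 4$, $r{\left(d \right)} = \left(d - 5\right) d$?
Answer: $- \frac{453150}{3451} \approx -131.31$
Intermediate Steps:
$r{\left(d \right)} = d \left(-5 + d\right)$ ($r{\left(d \right)} = \left(-5 + d\right) d = d \left(-5 + d\right)$)
$b{\left(P,R \right)} = \frac{P}{R \left(-5 + R\right)}$
$g = 8$ ($g = 2 \cdot 4 = 8$)
$S{\left(A,y \right)} = -41 + \frac{A y}{150}$ ($S{\left(A,y \right)} = \frac{y}{\left(-10\right) \left(-5 - 10\right)} A - 41 = y \left(- \frac{1}{10}\right) \frac{1}{-15} A - 41 = y \left(- \frac{1}{10}\right) \left(- \frac{1}{15}\right) A - 41 = \frac{y}{150} A - 41 = \frac{A y}{150} - 41 = -41 + \frac{A y}{150}$)
$\frac{6042}{S{\left(g,-94 \right)}} = \frac{6042}{-41 + \frac{1}{150} \cdot 8 \left(-94\right)} = \frac{6042}{-41 - \frac{376}{75}} = \frac{6042}{- \frac{3451}{75}} = 6042 \left(- \frac{75}{3451}\right) = - \frac{453150}{3451}$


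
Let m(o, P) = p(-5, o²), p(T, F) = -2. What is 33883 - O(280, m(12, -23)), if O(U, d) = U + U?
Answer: 33323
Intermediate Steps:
m(o, P) = -2
O(U, d) = 2*U
33883 - O(280, m(12, -23)) = 33883 - 2*280 = 33883 - 1*560 = 33883 - 560 = 33323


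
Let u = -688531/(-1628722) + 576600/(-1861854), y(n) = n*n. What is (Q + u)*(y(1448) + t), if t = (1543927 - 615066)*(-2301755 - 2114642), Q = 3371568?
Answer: -6990236750829331315693786267359/505407095098 ≈ -1.3831e+19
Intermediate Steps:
y(n) = n²
t = -4102218933817 (t = 928861*(-4416397) = -4102218933817)
u = 57137181879/505407095098 (u = -688531*(-1/1628722) + 576600*(-1/1861854) = 688531/1628722 - 96100/310309 = 57137181879/505407095098 ≈ 0.11305)
(Q + u)*(y(1448) + t) = (3371568 + 57137181879/505407095098)*(1448² - 4102218933817) = 1704014445942555543*(2096704 - 4102218933817)/505407095098 = (1704014445942555543/505407095098)*(-4102216837113) = -6990236750829331315693786267359/505407095098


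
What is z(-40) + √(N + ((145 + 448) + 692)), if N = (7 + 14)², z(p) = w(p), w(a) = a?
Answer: -40 + √1726 ≈ 1.5452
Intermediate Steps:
z(p) = p
N = 441 (N = 21² = 441)
z(-40) + √(N + ((145 + 448) + 692)) = -40 + √(441 + ((145 + 448) + 692)) = -40 + √(441 + (593 + 692)) = -40 + √(441 + 1285) = -40 + √1726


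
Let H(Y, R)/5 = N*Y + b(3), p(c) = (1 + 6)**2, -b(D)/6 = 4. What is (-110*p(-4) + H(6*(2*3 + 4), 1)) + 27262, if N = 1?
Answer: 22052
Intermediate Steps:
b(D) = -24 (b(D) = -6*4 = -24)
p(c) = 49 (p(c) = 7**2 = 49)
H(Y, R) = -120 + 5*Y (H(Y, R) = 5*(1*Y - 24) = 5*(Y - 24) = 5*(-24 + Y) = -120 + 5*Y)
(-110*p(-4) + H(6*(2*3 + 4), 1)) + 27262 = (-110*49 + (-120 + 5*(6*(2*3 + 4)))) + 27262 = (-5390 + (-120 + 5*(6*(6 + 4)))) + 27262 = (-5390 + (-120 + 5*(6*10))) + 27262 = (-5390 + (-120 + 5*60)) + 27262 = (-5390 + (-120 + 300)) + 27262 = (-5390 + 180) + 27262 = -5210 + 27262 = 22052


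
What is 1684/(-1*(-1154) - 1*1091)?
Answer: 1684/63 ≈ 26.730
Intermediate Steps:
1684/(-1*(-1154) - 1*1091) = 1684/(1154 - 1091) = 1684/63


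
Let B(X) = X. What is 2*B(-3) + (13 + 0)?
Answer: 7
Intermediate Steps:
2*B(-3) + (13 + 0) = 2*(-3) + (13 + 0) = -6 + 13 = 7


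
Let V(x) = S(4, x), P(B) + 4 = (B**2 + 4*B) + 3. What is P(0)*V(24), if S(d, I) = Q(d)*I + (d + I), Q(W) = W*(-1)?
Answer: 68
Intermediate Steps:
Q(W) = -W
P(B) = -1 + B**2 + 4*B (P(B) = -4 + ((B**2 + 4*B) + 3) = -4 + (3 + B**2 + 4*B) = -1 + B**2 + 4*B)
S(d, I) = I + d - I*d (S(d, I) = (-d)*I + (d + I) = -I*d + (I + d) = I + d - I*d)
V(x) = 4 - 3*x (V(x) = x + 4 - 1*x*4 = x + 4 - 4*x = 4 - 3*x)
P(0)*V(24) = (-1 + 0**2 + 4*0)*(4 - 3*24) = (-1 + 0 + 0)*(4 - 72) = -1*(-68) = 68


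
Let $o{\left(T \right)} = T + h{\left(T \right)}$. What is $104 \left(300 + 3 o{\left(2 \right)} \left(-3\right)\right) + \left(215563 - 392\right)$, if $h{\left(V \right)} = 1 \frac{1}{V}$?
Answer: $244031$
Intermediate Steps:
$h{\left(V \right)} = \frac{1}{V}$
$o{\left(T \right)} = T + \frac{1}{T}$
$104 \left(300 + 3 o{\left(2 \right)} \left(-3\right)\right) + \left(215563 - 392\right) = 104 \left(300 + 3 \left(2 + \frac{1}{2}\right) \left(-3\right)\right) + \left(215563 - 392\right) = 104 \left(300 + 3 \cdot \frac{5}{2} \left(-3\right)\right) + 215171 = 104 \left(300 + \frac{15}{2} \left(-3\right)\right) + 215171 = 104 \left(300 - \frac{45}{2}\right) + 215171 = 104 \cdot \frac{555}{2} + 215171 = 28860 + 215171 = 244031$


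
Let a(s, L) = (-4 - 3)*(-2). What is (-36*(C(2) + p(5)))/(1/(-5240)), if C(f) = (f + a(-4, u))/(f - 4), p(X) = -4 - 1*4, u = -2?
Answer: -3018240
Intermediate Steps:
a(s, L) = 14 (a(s, L) = -7*(-2) = 14)
p(X) = -8 (p(X) = -4 - 4 = -8)
C(f) = (14 + f)/(-4 + f) (C(f) = (f + 14)/(f - 4) = (14 + f)/(-4 + f))
(-36*(C(2) + p(5)))/(1/(-5240)) = (-36*((14 + 2)/(-4 + 2) - 8))/(1/(-5240)) = (-36*(16/(-2) - 8))/(-1/5240) = -36*(-½*16 - 8)*(-5240) = -36*(-8 - 8)*(-5240) = -36*(-16)*(-5240) = 576*(-5240) = -3018240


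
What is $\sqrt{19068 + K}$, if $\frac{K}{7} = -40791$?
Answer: $i \sqrt{266469} \approx 516.21 i$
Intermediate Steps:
$K = -285537$ ($K = 7 \left(-40791\right) = -285537$)
$\sqrt{19068 + K} = \sqrt{19068 - 285537} = \sqrt{-266469} = i \sqrt{266469}$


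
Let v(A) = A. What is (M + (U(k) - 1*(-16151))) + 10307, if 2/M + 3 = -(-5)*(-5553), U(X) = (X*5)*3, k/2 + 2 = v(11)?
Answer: 371091551/13884 ≈ 26728.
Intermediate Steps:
k = 18 (k = -4 + 2*11 = -4 + 22 = 18)
U(X) = 15*X (U(X) = (5*X)*3 = 15*X)
M = -1/13884 (M = 2/(-3 - (-5)*(-5553)) = 2/(-3 - 1*27765) = 2/(-3 - 27765) = 2/(-27768) = 2*(-1/27768) = -1/13884 ≈ -7.2025e-5)
(M + (U(k) - 1*(-16151))) + 10307 = (-1/13884 + (15*18 - 1*(-16151))) + 10307 = (-1/13884 + (270 + 16151)) + 10307 = (-1/13884 + 16421) + 10307 = 227989163/13884 + 10307 = 371091551/13884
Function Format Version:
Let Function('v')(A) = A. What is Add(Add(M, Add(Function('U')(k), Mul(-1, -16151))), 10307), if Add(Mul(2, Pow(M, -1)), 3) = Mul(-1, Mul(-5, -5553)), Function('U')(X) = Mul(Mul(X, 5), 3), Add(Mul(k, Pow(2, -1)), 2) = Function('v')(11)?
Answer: Rational(371091551, 13884) ≈ 26728.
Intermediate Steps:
k = 18 (k = Add(-4, Mul(2, 11)) = Add(-4, 22) = 18)
Function('U')(X) = Mul(15, X) (Function('U')(X) = Mul(Mul(5, X), 3) = Mul(15, X))
M = Rational(-1, 13884) (M = Mul(2, Pow(Add(-3, Mul(-1, Mul(-5, -5553))), -1)) = Mul(2, Pow(Add(-3, Mul(-1, 27765)), -1)) = Mul(2, Pow(Add(-3, -27765), -1)) = Mul(2, Pow(-27768, -1)) = Mul(2, Rational(-1, 27768)) = Rational(-1, 13884) ≈ -7.2025e-5)
Add(Add(M, Add(Function('U')(k), Mul(-1, -16151))), 10307) = Add(Add(Rational(-1, 13884), Add(Mul(15, 18), Mul(-1, -16151))), 10307) = Add(Add(Rational(-1, 13884), Add(270, 16151)), 10307) = Add(Add(Rational(-1, 13884), 16421), 10307) = Add(Rational(227989163, 13884), 10307) = Rational(371091551, 13884)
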